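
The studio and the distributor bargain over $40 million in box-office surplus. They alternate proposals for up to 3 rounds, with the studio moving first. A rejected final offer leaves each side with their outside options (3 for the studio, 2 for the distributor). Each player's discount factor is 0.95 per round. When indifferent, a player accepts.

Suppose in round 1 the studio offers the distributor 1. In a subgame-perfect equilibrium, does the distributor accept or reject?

Round 3 (the studio proposes): the distributor gets 2 if talks fail, so the studio offers 2 and keeps 38.
Round 2 (the distributor proposes): the studio can get 38 next round, worth 0.95 × 38 = 36.1 now; the distributor offers that and keeps 3.9.
So by rejecting in round 1, the distributor gets 3.9 next round, worth 0.95 × 3.9 = 3.705 now.
Offer 1 < 3.705, so the distributor rejects.

Reject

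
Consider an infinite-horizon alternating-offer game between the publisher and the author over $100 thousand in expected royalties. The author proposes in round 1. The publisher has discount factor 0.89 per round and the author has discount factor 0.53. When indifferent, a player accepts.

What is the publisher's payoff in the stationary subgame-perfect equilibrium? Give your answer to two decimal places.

79.18

In a stationary SPE each proposer offers the other exactly their discounted continuation value.
If the author keeps x when proposing and the publisher keeps y when proposing, then x = 100 − 0.89y and y = 100 − 0.53x.
Solving: x = 100(1 − 0.89) / (1 − 0.53·0.89) = 11 / 0.5283 ≈ 20.8215.
The publisher gets 100 − 20.8215 ≈ 79.1785.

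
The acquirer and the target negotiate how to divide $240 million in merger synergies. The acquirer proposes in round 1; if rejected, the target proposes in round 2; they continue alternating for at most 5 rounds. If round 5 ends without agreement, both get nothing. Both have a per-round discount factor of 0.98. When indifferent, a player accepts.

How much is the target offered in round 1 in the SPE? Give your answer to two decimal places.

Round 5 (the acquirer proposes): the target will accept anything ≥ 0, so the acquirer offers 0 and keeps 240.
Round 4 (the target proposes): the acquirer can get 240 next round, worth 0.98 × 240 = 235.2 now. The target offers 235.2 and keeps 240 − 235.2 = 4.8.
Round 3 (the acquirer proposes): the target can get 4.8 next round, worth 0.98 × 4.8 = 4.704 now, so the acquirer offers 4.704, keeping 235.296.
Round 2 (the target proposes): the acquirer can get 235.296 next round, worth 0.98 × 235.296 = 230.59008 now. The target offers 230.59008 and keeps 240 − 230.59008 = 9.40992.
Round 1 (the acquirer proposes): the target can get 9.40992 next round, worth 0.98 × 9.40992 = 9.2217216 now; the acquirer offers that and keeps 230.7782784.

9.22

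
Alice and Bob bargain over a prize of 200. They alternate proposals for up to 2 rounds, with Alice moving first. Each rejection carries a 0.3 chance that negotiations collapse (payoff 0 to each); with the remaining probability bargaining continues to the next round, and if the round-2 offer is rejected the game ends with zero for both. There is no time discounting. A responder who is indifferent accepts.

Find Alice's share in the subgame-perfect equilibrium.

60

By backward induction:
Round 2 (Bob proposes): rejection yields 0 for Alice; Bob offers 0 and keeps 200.
Round 1 (Alice proposes): rejecting gives Bob an expected 0.7 × 200 = 140, so Alice offers 140, keeping 60.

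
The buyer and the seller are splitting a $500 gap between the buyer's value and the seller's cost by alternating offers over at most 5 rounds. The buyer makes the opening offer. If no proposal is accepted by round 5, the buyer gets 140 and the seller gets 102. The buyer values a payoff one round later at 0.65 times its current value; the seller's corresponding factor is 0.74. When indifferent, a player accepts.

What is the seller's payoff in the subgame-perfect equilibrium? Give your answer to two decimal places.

Round 5 (the buyer proposes): the seller gets 102 if talks fail, so the buyer offers 102 and keeps 398.
Round 4 (the seller proposes): the buyer can get 398 next round, worth 0.65 × 398 = 258.7 now, so the seller offers 258.7, keeping 241.3.
Round 3 (the buyer proposes): the seller can get 241.3 next round, worth 0.74 × 241.3 = 178.562 now. The buyer offers 178.562 and keeps 500 − 178.562 = 321.438.
Round 2 (the seller proposes): the buyer can get 321.438 next round, worth 0.65 × 321.438 = 208.9347 now; the seller offers that and keeps 291.0653.
Round 1 (the buyer proposes): the seller can get 291.0653 next round, worth 0.74 × 291.0653 = 215.388322 now. The buyer offers 215.388322 and keeps 500 − 215.388322 = 284.611678.

215.39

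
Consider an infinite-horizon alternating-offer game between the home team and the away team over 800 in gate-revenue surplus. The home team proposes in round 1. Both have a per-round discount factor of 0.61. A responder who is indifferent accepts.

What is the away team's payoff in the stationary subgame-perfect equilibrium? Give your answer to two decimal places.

When the home team proposes, the away team accepts any offer worth at least 0.61 times what the away team would get by proposing next round; and vice versa.
This gives x = 800 − 0.61y and y = 800 − 0.61x, where x and y are each side's share when it proposes.
Hence (1 − 0.61·0.61)x = 800(1 − 0.61), i.e. 0.6279·x = 312.
x ≈ 496.8944; the away team's share is 800 − x ≈ 303.1056.

303.11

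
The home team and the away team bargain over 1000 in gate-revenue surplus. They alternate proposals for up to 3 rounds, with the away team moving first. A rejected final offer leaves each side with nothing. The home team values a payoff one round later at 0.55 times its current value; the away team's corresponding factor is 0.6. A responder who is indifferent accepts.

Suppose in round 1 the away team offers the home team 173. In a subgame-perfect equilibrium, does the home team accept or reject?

Reject

Round 3 (the away team proposes): the home team will accept anything ≥ 0, so the away team offers 0 and keeps 1000.
Round 2 (the home team proposes): the away team can get 1000 next round, worth 0.6 × 1000 = 600 now, so the home team offers 600, keeping 400.
So by rejecting in round 1, the home team gets 400 next round, worth 0.55 × 400 = 220 now.
Offer 173 < 220, so the home team rejects.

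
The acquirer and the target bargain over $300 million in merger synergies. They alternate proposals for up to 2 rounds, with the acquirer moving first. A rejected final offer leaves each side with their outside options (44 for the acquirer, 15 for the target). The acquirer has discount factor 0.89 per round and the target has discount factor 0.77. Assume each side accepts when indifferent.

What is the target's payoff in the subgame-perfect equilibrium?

Solve by backward induction from round 2.
Round 2 (the target proposes): the acquirer gets 44 if talks fail, so the target offers 44 and keeps 256.
Round 1 (the acquirer proposes): the target can get 256 next round, worth 0.77 × 256 = 197.12 now. The acquirer offers 197.12 and keeps 300 − 197.12 = 102.88.

197.12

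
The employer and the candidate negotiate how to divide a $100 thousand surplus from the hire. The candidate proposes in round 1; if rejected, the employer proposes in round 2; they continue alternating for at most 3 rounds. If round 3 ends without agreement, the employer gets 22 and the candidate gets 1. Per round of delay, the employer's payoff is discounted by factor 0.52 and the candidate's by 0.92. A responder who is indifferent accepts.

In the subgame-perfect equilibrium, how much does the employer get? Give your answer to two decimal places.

Round 3 (the candidate proposes): the employer gets 22 if talks fail, so the candidate offers 22 and keeps 78.
Round 2 (the employer proposes): the candidate can get 78 next round, worth 0.92 × 78 = 71.76 now. The employer offers 71.76 and keeps 100 − 71.76 = 28.24.
Round 1 (the candidate proposes): the employer can get 28.24 next round, worth 0.52 × 28.24 = 14.6848 now; the candidate offers that and keeps 85.3152.

14.68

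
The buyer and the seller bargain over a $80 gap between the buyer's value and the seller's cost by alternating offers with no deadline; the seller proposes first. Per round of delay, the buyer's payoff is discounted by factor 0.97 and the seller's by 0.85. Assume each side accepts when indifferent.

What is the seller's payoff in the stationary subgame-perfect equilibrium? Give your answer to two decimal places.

13.68

In a stationary SPE each proposer offers the other exactly their discounted continuation value.
If the seller keeps x when proposing and the buyer keeps y when proposing, then x = 80 − 0.97y and y = 80 − 0.85x.
Solving: x = 80(1 − 0.97) / (1 − 0.85·0.97) = 2.4 / 0.1755 ≈ 13.6752.
The buyer gets 80 − 13.6752 ≈ 66.3248.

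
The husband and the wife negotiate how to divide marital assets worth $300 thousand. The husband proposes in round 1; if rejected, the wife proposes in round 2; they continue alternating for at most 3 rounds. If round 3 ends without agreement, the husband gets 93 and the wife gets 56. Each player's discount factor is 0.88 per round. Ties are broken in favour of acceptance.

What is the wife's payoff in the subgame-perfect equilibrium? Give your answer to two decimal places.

Round 3 (the husband proposes): the wife gets 56 if talks fail, so the husband offers 56 and keeps 244.
Round 2 (the wife proposes): the husband can get 244 next round, worth 0.88 × 244 = 214.72 now, so the wife offers 214.72, keeping 85.28.
Round 1 (the husband proposes): the wife can get 85.28 next round, worth 0.88 × 85.28 = 75.0464 now, so the husband offers 75.0464, keeping 224.9536.

75.05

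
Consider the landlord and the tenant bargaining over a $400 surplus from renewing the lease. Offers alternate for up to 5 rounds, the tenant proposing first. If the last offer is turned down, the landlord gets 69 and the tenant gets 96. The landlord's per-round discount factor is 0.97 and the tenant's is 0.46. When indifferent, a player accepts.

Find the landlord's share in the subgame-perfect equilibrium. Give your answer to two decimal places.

316.75

Work backward from the last round.
Round 5 (the tenant proposes): the landlord gets 69 if talks fail, so the tenant offers 69 and keeps 331.
Round 4 (the landlord proposes): the tenant can get 331 next round, worth 0.46 × 331 = 152.26 now. The landlord offers 152.26 and keeps 400 − 152.26 = 247.74.
Round 3 (the tenant proposes): the landlord can get 247.74 next round, worth 0.97 × 247.74 = 240.3078 now. The tenant offers 240.3078 and keeps 400 − 240.3078 = 159.6922.
Round 2 (the landlord proposes): the tenant can get 159.6922 next round, worth 0.46 × 159.6922 = 73.458412 now. The landlord offers 73.458412 and keeps 400 − 73.458412 = 326.541588.
Round 1 (the tenant proposes): the landlord can get 326.541588 next round, worth 0.97 × 326.541588 = 316.74534036 now; the tenant offers that and keeps 83.25465964.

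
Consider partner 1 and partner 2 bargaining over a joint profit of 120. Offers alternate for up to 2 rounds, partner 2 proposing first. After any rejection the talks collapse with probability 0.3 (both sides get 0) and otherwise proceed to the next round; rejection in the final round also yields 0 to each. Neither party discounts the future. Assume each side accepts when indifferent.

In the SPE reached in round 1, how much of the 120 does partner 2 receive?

36

Round 2 (partner 1 proposes): partner 2 will accept anything ≥ 0, so partner 1 offers 0 and keeps 120.
Round 1 (partner 2 proposes): rejecting gives partner 1 an expected 0.7 × 120 = 84, so partner 2 offers 84, keeping 36.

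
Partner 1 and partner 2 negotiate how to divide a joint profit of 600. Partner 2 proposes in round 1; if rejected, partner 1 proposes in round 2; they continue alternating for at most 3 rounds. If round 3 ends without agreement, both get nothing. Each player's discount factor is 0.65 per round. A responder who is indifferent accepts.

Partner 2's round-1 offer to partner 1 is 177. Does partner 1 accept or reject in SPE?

Accept

Round 3 (partner 2 proposes): rejection yields 0 for partner 1; partner 2 offers 0 and keeps 600.
Round 2 (partner 1 proposes): partner 2 can get 600 next round, worth 0.65 × 600 = 390 now, so partner 1 offers 390, keeping 210.
So by rejecting in round 1, partner 1 gets 210 next round, worth 0.65 × 210 = 136.5 now.
Offer 177 ≥ 136.5, so partner 1 accepts.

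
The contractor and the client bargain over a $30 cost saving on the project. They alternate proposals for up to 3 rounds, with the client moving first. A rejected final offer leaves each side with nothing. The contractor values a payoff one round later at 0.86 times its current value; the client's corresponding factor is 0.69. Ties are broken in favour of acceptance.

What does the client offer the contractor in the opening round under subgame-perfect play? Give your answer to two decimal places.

8.00

By backward induction:
Round 3 (the client proposes): the contractor will accept anything ≥ 0, so the client offers 0 and keeps 30.
Round 2 (the contractor proposes): the client can get 30 next round, worth 0.69 × 30 = 20.7 now; the contractor offers that and keeps 9.3.
Round 1 (the client proposes): the contractor can get 9.3 next round, worth 0.86 × 9.3 = 7.998 now; the client offers that and keeps 22.002.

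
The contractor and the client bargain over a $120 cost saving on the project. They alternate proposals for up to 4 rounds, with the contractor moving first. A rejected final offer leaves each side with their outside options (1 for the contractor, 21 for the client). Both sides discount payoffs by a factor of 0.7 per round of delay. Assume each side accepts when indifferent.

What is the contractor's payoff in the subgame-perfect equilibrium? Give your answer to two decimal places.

53.98

Round 4 (the client proposes): the contractor gets 1 if talks fail, so the client offers 1 and keeps 119.
Round 3 (the contractor proposes): the client can get 119 next round, worth 0.7 × 119 = 83.3 now. The contractor offers 83.3 and keeps 120 − 83.3 = 36.7.
Round 2 (the client proposes): the contractor can get 36.7 next round, worth 0.7 × 36.7 = 25.69 now, so the client offers 25.69, keeping 94.31.
Round 1 (the contractor proposes): the client can get 94.31 next round, worth 0.7 × 94.31 = 66.017 now, so the contractor offers 66.017, keeping 53.983.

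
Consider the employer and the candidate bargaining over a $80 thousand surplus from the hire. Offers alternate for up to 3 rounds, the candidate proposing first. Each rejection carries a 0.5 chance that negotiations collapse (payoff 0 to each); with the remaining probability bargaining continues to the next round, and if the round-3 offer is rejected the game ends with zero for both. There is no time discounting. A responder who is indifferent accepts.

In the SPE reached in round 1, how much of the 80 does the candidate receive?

Round 3 (the candidate proposes): rejection yields 0 for the employer; the candidate offers 0 and keeps 80.
Round 2 (the employer proposes): rejecting gives the candidate an expected 0.5 × 80 = 40; the employer offers that and keeps 40.
Round 1 (the candidate proposes): rejecting gives the employer an expected 0.5 × 40 = 20; the candidate offers that and keeps 60.

60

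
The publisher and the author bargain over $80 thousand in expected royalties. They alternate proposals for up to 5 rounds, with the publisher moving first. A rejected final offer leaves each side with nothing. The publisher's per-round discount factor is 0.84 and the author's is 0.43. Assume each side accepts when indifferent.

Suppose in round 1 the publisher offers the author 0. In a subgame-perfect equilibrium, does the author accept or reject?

Round 5 (the publisher proposes): rejection yields 0 for the author; the publisher offers 0 and keeps 80.
Round 4 (the author proposes): the publisher can get 80 next round, worth 0.84 × 80 = 67.2 now. The author offers 67.2 and keeps 80 − 67.2 = 12.8.
Round 3 (the publisher proposes): the author can get 12.8 next round, worth 0.43 × 12.8 = 5.504 now; the publisher offers that and keeps 74.496.
Round 2 (the author proposes): the publisher can get 74.496 next round, worth 0.84 × 74.496 = 62.57664 now. The author offers 62.57664 and keeps 80 − 62.57664 = 17.42336.
So by rejecting in round 1, the author gets 17.42336 next round, worth 0.43 × 17.42336 = 7.4920448 now.
Offer 0 < 7.4920448, so the author rejects.

Reject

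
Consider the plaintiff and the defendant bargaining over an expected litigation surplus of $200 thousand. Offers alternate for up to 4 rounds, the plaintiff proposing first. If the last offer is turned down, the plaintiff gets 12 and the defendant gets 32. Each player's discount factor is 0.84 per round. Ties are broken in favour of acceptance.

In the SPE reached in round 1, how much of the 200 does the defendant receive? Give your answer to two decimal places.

By backward induction:
Round 4 (the defendant proposes): the plaintiff gets 12 if talks fail, so the defendant offers 12 and keeps 188.
Round 3 (the plaintiff proposes): the defendant can get 188 next round, worth 0.84 × 188 = 157.92 now, so the plaintiff offers 157.92, keeping 42.08.
Round 2 (the defendant proposes): the plaintiff can get 42.08 next round, worth 0.84 × 42.08 = 35.3472 now, so the defendant offers 35.3472, keeping 164.6528.
Round 1 (the plaintiff proposes): the defendant can get 164.6528 next round, worth 0.84 × 164.6528 = 138.308352 now. The plaintiff offers 138.308352 and keeps 200 − 138.308352 = 61.691648.

138.31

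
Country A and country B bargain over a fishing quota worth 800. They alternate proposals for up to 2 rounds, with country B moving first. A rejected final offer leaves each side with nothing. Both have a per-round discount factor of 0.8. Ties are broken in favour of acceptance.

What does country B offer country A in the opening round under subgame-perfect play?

640

Round 2 (country A proposes): rejection yields 0 for country B; country A offers 0 and keeps 800.
Round 1 (country B proposes): country A can get 800 next round, worth 0.8 × 800 = 640 now; country B offers that and keeps 160.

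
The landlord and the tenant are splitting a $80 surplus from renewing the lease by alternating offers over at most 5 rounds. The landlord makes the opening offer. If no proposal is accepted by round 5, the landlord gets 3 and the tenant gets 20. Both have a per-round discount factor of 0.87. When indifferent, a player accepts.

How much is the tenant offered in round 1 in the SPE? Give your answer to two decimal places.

27.35

Round 5 (the landlord proposes): the tenant gets 20 if talks fail, so the landlord offers 20 and keeps 60.
Round 4 (the tenant proposes): the landlord can get 60 next round, worth 0.87 × 60 = 52.2 now, so the tenant offers 52.2, keeping 27.8.
Round 3 (the landlord proposes): the tenant can get 27.8 next round, worth 0.87 × 27.8 = 24.186 now. The landlord offers 24.186 and keeps 80 − 24.186 = 55.814.
Round 2 (the tenant proposes): the landlord can get 55.814 next round, worth 0.87 × 55.814 = 48.55818 now, so the tenant offers 48.55818, keeping 31.44182.
Round 1 (the landlord proposes): the tenant can get 31.44182 next round, worth 0.87 × 31.44182 = 27.3543834 now; the landlord offers that and keeps 52.6456166.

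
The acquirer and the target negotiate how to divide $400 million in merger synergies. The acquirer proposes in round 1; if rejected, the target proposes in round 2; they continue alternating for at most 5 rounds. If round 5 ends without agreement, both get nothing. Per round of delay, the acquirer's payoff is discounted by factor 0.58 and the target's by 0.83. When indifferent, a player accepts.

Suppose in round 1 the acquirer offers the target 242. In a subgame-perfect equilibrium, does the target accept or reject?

Accept

Round 5 (the acquirer proposes): the target will accept anything ≥ 0, so the acquirer offers 0 and keeps 400.
Round 4 (the target proposes): the acquirer can get 400 next round, worth 0.58 × 400 = 232 now, so the target offers 232, keeping 168.
Round 3 (the acquirer proposes): the target can get 168 next round, worth 0.83 × 168 = 139.44 now. The acquirer offers 139.44 and keeps 400 − 139.44 = 260.56.
Round 2 (the target proposes): the acquirer can get 260.56 next round, worth 0.58 × 260.56 = 151.1248 now; the target offers that and keeps 248.8752.
So by rejecting in round 1, the target gets 248.8752 next round, worth 0.83 × 248.8752 = 206.566416 now.
Offer 242 ≥ 206.566416, so the target accepts.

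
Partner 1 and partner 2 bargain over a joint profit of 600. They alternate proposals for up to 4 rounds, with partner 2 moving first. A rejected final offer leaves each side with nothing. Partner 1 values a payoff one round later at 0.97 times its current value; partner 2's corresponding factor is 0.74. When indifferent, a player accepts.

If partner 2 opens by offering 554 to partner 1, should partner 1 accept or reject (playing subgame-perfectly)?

Round 4 (partner 1 proposes): rejection yields 0 for partner 2; partner 1 offers 0 and keeps 600.
Round 3 (partner 2 proposes): partner 1 can get 600 next round, worth 0.97 × 600 = 582 now, so partner 2 offers 582, keeping 18.
Round 2 (partner 1 proposes): partner 2 can get 18 next round, worth 0.74 × 18 = 13.32 now, so partner 1 offers 13.32, keeping 586.68.
So by rejecting in round 1, partner 1 gets 586.68 next round, worth 0.97 × 586.68 = 569.0796 now.
Offer 554 < 569.0796, so partner 1 rejects.

Reject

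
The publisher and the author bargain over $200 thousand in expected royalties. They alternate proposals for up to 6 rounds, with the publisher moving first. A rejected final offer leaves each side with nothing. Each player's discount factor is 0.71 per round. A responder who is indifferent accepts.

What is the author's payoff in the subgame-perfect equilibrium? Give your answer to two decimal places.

Round 6 (the author proposes): rejection yields 0 for the publisher; the author offers 0 and keeps 200.
Round 5 (the publisher proposes): the author can get 200 next round, worth 0.71 × 200 = 142 now. The publisher offers 142 and keeps 200 − 142 = 58.
Round 4 (the author proposes): the publisher can get 58 next round, worth 0.71 × 58 = 41.18 now; the author offers that and keeps 158.82.
Round 3 (the publisher proposes): the author can get 158.82 next round, worth 0.71 × 158.82 = 112.7622 now; the publisher offers that and keeps 87.2378.
Round 2 (the author proposes): the publisher can get 87.2378 next round, worth 0.71 × 87.2378 = 61.938838 now, so the author offers 61.938838, keeping 138.061162.
Round 1 (the publisher proposes): the author can get 138.061162 next round, worth 0.71 × 138.061162 = 98.02342502 now. The publisher offers 98.02342502 and keeps 200 − 98.02342502 = 101.97657498.

98.02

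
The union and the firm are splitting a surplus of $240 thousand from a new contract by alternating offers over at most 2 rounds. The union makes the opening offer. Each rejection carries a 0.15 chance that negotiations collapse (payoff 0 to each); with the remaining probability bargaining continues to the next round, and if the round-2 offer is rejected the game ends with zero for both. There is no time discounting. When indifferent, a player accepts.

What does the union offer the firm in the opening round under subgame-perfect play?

Round 2 (the firm proposes): the union will accept anything ≥ 0, so the firm offers 0 and keeps 240.
Round 1 (the union proposes): rejecting gives the firm an expected 0.85 × 240 = 204, so the union offers 204, keeping 36.

204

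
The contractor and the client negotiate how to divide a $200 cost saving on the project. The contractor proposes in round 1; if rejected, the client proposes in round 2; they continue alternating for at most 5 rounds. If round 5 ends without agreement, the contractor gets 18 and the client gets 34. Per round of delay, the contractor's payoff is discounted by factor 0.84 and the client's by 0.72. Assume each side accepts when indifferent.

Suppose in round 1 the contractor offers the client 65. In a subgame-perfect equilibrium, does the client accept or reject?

Accept

Round 5 (the contractor proposes): the client gets 34 if talks fail, so the contractor offers 34 and keeps 166.
Round 4 (the client proposes): the contractor can get 166 next round, worth 0.84 × 166 = 139.44 now; the client offers that and keeps 60.56.
Round 3 (the contractor proposes): the client can get 60.56 next round, worth 0.72 × 60.56 = 43.6032 now; the contractor offers that and keeps 156.3968.
Round 2 (the client proposes): the contractor can get 156.3968 next round, worth 0.84 × 156.3968 = 131.373312 now, so the client offers 131.373312, keeping 68.626688.
So by rejecting in round 1, the client gets 68.626688 next round, worth 0.72 × 68.626688 = 49.41121536 now.
Offer 65 ≥ 49.41121536, so the client accepts.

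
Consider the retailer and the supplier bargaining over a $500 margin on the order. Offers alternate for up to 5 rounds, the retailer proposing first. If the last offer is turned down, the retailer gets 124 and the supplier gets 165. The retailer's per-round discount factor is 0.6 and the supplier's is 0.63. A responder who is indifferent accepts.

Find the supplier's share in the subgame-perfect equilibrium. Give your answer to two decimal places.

Round 5 (the retailer proposes): the supplier gets 165 if talks fail, so the retailer offers 165 and keeps 335.
Round 4 (the supplier proposes): the retailer can get 335 next round, worth 0.6 × 335 = 201 now. The supplier offers 201 and keeps 500 − 201 = 299.
Round 3 (the retailer proposes): the supplier can get 299 next round, worth 0.63 × 299 = 188.37 now; the retailer offers that and keeps 311.63.
Round 2 (the supplier proposes): the retailer can get 311.63 next round, worth 0.6 × 311.63 = 186.978 now, so the supplier offers 186.978, keeping 313.022.
Round 1 (the retailer proposes): the supplier can get 313.022 next round, worth 0.63 × 313.022 = 197.20386 now. The retailer offers 197.20386 and keeps 500 − 197.20386 = 302.79614.

197.20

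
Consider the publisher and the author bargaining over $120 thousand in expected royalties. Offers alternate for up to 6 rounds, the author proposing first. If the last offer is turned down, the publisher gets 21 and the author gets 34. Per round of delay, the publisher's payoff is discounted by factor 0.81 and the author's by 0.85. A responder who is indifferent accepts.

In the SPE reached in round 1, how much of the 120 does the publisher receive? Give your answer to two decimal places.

Round 6 (the publisher proposes): the author gets 34 if talks fail, so the publisher offers 34 and keeps 86.
Round 5 (the author proposes): the publisher can get 86 next round, worth 0.81 × 86 = 69.66 now; the author offers that and keeps 50.34.
Round 4 (the publisher proposes): the author can get 50.34 next round, worth 0.85 × 50.34 = 42.789 now, so the publisher offers 42.789, keeping 77.211.
Round 3 (the author proposes): the publisher can get 77.211 next round, worth 0.81 × 77.211 = 62.54091 now; the author offers that and keeps 57.45909.
Round 2 (the publisher proposes): the author can get 57.45909 next round, worth 0.85 × 57.45909 = 48.8402265 now. The publisher offers 48.8402265 and keeps 120 − 48.8402265 = 71.1597735.
Round 1 (the author proposes): the publisher can get 71.1597735 next round, worth 0.81 × 71.1597735 = 57.639416535 now; the author offers that and keeps 62.360583465.

57.64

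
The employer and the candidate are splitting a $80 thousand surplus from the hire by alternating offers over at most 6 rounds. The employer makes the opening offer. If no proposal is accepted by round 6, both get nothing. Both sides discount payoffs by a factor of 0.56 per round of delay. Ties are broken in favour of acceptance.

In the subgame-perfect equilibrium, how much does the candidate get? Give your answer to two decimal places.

Round 6 (the candidate proposes): the employer will accept anything ≥ 0, so the candidate offers 0 and keeps 80.
Round 5 (the employer proposes): the candidate can get 80 next round, worth 0.56 × 80 = 44.8 now, so the employer offers 44.8, keeping 35.2.
Round 4 (the candidate proposes): the employer can get 35.2 next round, worth 0.56 × 35.2 = 19.712 now; the candidate offers that and keeps 60.288.
Round 3 (the employer proposes): the candidate can get 60.288 next round, worth 0.56 × 60.288 = 33.76128 now, so the employer offers 33.76128, keeping 46.23872.
Round 2 (the candidate proposes): the employer can get 46.23872 next round, worth 0.56 × 46.23872 = 25.8936832 now, so the candidate offers 25.8936832, keeping 54.1063168.
Round 1 (the employer proposes): the candidate can get 54.1063168 next round, worth 0.56 × 54.1063168 = 30.299537408 now; the employer offers that and keeps 49.700462592.

30.30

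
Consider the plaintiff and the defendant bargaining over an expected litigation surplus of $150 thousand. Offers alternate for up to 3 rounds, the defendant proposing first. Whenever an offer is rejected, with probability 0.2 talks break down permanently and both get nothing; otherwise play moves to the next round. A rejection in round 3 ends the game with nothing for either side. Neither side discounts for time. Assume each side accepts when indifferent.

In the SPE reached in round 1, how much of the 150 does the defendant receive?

By backward induction:
Round 3 (the defendant proposes): rejection yields 0 for the plaintiff; the defendant offers 0 and keeps 150.
Round 2 (the plaintiff proposes): rejecting gives the defendant an expected 0.8 × 150 = 120. The plaintiff offers 120 and keeps 150 − 120 = 30.
Round 1 (the defendant proposes): rejecting gives the plaintiff an expected 0.8 × 30 = 24; the defendant offers that and keeps 126.

126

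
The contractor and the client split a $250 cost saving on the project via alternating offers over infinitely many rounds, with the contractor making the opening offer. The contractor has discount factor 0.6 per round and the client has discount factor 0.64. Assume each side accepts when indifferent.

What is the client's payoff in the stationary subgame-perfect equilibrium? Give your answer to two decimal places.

103.90

In a stationary SPE each proposer offers the other exactly their discounted continuation value.
If the contractor keeps x when proposing and the client keeps y when proposing, then x = 250 − 0.64y and y = 250 − 0.6x.
Solving: x = 250(1 − 0.64) / (1 − 0.6·0.64) = 90 / 0.616 ≈ 146.1039.
The client gets 250 − 146.1039 ≈ 103.8961.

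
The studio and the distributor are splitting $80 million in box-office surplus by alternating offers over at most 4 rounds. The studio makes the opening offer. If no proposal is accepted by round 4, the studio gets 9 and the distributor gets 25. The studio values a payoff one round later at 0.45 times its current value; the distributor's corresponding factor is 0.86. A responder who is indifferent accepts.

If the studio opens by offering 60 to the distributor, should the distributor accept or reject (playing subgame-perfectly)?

Round 4 (the distributor proposes): the studio gets 9 if talks fail, so the distributor offers 9 and keeps 71.
Round 3 (the studio proposes): the distributor can get 71 next round, worth 0.86 × 71 = 61.06 now; the studio offers that and keeps 18.94.
Round 2 (the distributor proposes): the studio can get 18.94 next round, worth 0.45 × 18.94 = 8.523 now. The distributor offers 8.523 and keeps 80 − 8.523 = 71.477.
So by rejecting in round 1, the distributor gets 71.477 next round, worth 0.86 × 71.477 = 61.47022 now.
Offer 60 < 61.47022, so the distributor rejects.

Reject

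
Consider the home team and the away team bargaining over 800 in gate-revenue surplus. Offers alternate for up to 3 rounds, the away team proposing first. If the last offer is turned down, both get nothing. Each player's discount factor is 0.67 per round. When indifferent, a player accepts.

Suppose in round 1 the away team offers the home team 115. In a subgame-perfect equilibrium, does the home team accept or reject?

Round 3 (the away team proposes): the home team will accept anything ≥ 0, so the away team offers 0 and keeps 800.
Round 2 (the home team proposes): the away team can get 800 next round, worth 0.67 × 800 = 536 now; the home team offers that and keeps 264.
So by rejecting in round 1, the home team gets 264 next round, worth 0.67 × 264 = 176.88 now.
Offer 115 < 176.88, so the home team rejects.

Reject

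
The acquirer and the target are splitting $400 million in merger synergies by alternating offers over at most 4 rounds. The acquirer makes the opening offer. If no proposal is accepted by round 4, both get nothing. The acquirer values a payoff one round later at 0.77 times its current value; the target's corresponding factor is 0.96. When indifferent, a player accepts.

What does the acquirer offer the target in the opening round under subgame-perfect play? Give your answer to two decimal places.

372.17

By backward induction:
Round 4 (the target proposes): rejection yields 0 for the acquirer; the target offers 0 and keeps 400.
Round 3 (the acquirer proposes): the target can get 400 next round, worth 0.96 × 400 = 384 now, so the acquirer offers 384, keeping 16.
Round 2 (the target proposes): the acquirer can get 16 next round, worth 0.77 × 16 = 12.32 now; the target offers that and keeps 387.68.
Round 1 (the acquirer proposes): the target can get 387.68 next round, worth 0.96 × 387.68 = 372.1728 now, so the acquirer offers 372.1728, keeping 27.8272.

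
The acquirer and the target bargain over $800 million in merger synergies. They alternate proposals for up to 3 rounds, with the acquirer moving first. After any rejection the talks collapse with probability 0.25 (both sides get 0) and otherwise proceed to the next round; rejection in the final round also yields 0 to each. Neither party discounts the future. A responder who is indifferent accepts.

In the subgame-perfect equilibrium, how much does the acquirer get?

Round 3 (the acquirer proposes): rejection yields 0 for the target; the acquirer offers 0 and keeps 800.
Round 2 (the target proposes): rejecting gives the acquirer an expected 0.75 × 800 = 600, so the target offers 600, keeping 200.
Round 1 (the acquirer proposes): rejecting gives the target an expected 0.75 × 200 = 150; the acquirer offers that and keeps 650.

650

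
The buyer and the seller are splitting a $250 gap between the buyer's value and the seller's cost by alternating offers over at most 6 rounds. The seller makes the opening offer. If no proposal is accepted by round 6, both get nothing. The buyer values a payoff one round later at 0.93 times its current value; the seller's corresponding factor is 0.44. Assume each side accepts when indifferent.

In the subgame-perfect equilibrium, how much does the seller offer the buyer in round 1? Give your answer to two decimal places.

Round 6 (the buyer proposes): the seller will accept anything ≥ 0, so the buyer offers 0 and keeps 250.
Round 5 (the seller proposes): the buyer can get 250 next round, worth 0.93 × 250 = 232.5 now, so the seller offers 232.5, keeping 17.5.
Round 4 (the buyer proposes): the seller can get 17.5 next round, worth 0.44 × 17.5 = 7.7 now; the buyer offers that and keeps 242.3.
Round 3 (the seller proposes): the buyer can get 242.3 next round, worth 0.93 × 242.3 = 225.339 now. The seller offers 225.339 and keeps 250 − 225.339 = 24.661.
Round 2 (the buyer proposes): the seller can get 24.661 next round, worth 0.44 × 24.661 = 10.85084 now. The buyer offers 10.85084 and keeps 250 − 10.85084 = 239.14916.
Round 1 (the seller proposes): the buyer can get 239.14916 next round, worth 0.93 × 239.14916 = 222.4087188 now. The seller offers 222.4087188 and keeps 250 − 222.4087188 = 27.5912812.

222.41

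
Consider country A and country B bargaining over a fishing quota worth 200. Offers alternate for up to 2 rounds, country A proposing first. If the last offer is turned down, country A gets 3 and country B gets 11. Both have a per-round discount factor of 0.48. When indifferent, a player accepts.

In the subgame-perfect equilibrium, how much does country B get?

94.56

Solve by backward induction from round 2.
Round 2 (country B proposes): country A gets 3 if talks fail, so country B offers 3 and keeps 197.
Round 1 (country A proposes): country B can get 197 next round, worth 0.48 × 197 = 94.56 now; country A offers that and keeps 105.44.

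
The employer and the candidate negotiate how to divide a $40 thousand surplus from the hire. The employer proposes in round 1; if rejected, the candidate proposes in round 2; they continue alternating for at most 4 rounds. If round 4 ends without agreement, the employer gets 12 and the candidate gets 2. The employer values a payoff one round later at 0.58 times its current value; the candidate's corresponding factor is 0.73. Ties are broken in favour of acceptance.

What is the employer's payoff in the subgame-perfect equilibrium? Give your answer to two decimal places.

Round 4 (the candidate proposes): the employer gets 12 if talks fail, so the candidate offers 12 and keeps 28.
Round 3 (the employer proposes): the candidate can get 28 next round, worth 0.73 × 28 = 20.44 now, so the employer offers 20.44, keeping 19.56.
Round 2 (the candidate proposes): the employer can get 19.56 next round, worth 0.58 × 19.56 = 11.3448 now. The candidate offers 11.3448 and keeps 40 − 11.3448 = 28.6552.
Round 1 (the employer proposes): the candidate can get 28.6552 next round, worth 0.73 × 28.6552 = 20.918296 now; the employer offers that and keeps 19.081704.

19.08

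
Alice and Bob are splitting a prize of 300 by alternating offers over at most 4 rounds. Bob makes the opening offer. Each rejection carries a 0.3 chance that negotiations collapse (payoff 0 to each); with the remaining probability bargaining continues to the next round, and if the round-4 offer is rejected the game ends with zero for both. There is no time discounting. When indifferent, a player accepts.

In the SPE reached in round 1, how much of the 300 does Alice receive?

165.9

Round 4 (Alice proposes): rejection yields 0 for Bob; Alice offers 0 and keeps 300.
Round 3 (Bob proposes): rejecting gives Alice an expected 0.7 × 300 = 210. Bob offers 210 and keeps 300 − 210 = 90.
Round 2 (Alice proposes): rejecting gives Bob an expected 0.7 × 90 = 63, so Alice offers 63, keeping 237.
Round 1 (Bob proposes): rejecting gives Alice an expected 0.7 × 237 = 165.9, so Bob offers 165.9, keeping 134.1.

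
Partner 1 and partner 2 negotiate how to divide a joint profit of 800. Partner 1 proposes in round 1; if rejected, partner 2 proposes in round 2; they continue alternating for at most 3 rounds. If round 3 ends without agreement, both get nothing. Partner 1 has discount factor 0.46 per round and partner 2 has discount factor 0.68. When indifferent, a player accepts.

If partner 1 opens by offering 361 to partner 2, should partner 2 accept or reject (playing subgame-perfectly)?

Accept

Round 3 (partner 1 proposes): partner 2 will accept anything ≥ 0, so partner 1 offers 0 and keeps 800.
Round 2 (partner 2 proposes): partner 1 can get 800 next round, worth 0.46 × 800 = 368 now; partner 2 offers that and keeps 432.
So by rejecting in round 1, partner 2 gets 432 next round, worth 0.68 × 432 = 293.76 now.
Offer 361 ≥ 293.76, so partner 2 accepts.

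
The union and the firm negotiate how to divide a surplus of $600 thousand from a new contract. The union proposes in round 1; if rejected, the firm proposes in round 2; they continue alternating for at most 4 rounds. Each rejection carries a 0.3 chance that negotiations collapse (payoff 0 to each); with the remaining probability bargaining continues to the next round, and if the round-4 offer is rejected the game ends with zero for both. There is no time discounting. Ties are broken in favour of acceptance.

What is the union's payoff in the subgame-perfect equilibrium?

268.2

Round 4 (the firm proposes): the union will accept anything ≥ 0, so the firm offers 0 and keeps 600.
Round 3 (the union proposes): rejecting gives the firm an expected 0.7 × 600 = 420. The union offers 420 and keeps 600 − 420 = 180.
Round 2 (the firm proposes): rejecting gives the union an expected 0.7 × 180 = 126; the firm offers that and keeps 474.
Round 1 (the union proposes): rejecting gives the firm an expected 0.7 × 474 = 331.8. The union offers 331.8 and keeps 600 − 331.8 = 268.2.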